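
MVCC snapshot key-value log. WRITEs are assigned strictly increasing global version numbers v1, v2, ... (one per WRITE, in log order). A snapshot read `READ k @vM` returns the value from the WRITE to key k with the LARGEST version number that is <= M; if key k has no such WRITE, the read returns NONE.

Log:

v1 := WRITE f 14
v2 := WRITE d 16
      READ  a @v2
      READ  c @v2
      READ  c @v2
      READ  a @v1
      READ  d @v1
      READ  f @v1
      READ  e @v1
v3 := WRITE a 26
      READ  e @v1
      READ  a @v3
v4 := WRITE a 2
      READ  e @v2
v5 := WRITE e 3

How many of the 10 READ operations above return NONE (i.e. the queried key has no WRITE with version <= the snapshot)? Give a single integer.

v1: WRITE f=14  (f history now [(1, 14)])
v2: WRITE d=16  (d history now [(2, 16)])
READ a @v2: history=[] -> no version <= 2 -> NONE
READ c @v2: history=[] -> no version <= 2 -> NONE
READ c @v2: history=[] -> no version <= 2 -> NONE
READ a @v1: history=[] -> no version <= 1 -> NONE
READ d @v1: history=[(2, 16)] -> no version <= 1 -> NONE
READ f @v1: history=[(1, 14)] -> pick v1 -> 14
READ e @v1: history=[] -> no version <= 1 -> NONE
v3: WRITE a=26  (a history now [(3, 26)])
READ e @v1: history=[] -> no version <= 1 -> NONE
READ a @v3: history=[(3, 26)] -> pick v3 -> 26
v4: WRITE a=2  (a history now [(3, 26), (4, 2)])
READ e @v2: history=[] -> no version <= 2 -> NONE
v5: WRITE e=3  (e history now [(5, 3)])
Read results in order: ['NONE', 'NONE', 'NONE', 'NONE', 'NONE', '14', 'NONE', 'NONE', '26', 'NONE']
NONE count = 8

Answer: 8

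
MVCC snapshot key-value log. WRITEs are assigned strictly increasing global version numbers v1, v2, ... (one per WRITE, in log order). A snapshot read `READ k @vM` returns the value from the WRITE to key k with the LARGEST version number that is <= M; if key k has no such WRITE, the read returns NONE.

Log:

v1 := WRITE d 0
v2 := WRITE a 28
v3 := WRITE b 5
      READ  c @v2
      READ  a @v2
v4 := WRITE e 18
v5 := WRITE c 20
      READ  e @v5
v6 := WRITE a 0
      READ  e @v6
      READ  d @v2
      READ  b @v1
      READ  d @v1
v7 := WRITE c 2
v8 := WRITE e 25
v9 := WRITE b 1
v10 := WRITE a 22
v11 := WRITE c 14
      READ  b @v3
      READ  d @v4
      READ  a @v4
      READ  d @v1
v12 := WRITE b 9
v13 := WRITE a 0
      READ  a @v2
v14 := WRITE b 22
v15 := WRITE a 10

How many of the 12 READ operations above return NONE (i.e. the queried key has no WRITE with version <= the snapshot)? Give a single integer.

Answer: 2

Derivation:
v1: WRITE d=0  (d history now [(1, 0)])
v2: WRITE a=28  (a history now [(2, 28)])
v3: WRITE b=5  (b history now [(3, 5)])
READ c @v2: history=[] -> no version <= 2 -> NONE
READ a @v2: history=[(2, 28)] -> pick v2 -> 28
v4: WRITE e=18  (e history now [(4, 18)])
v5: WRITE c=20  (c history now [(5, 20)])
READ e @v5: history=[(4, 18)] -> pick v4 -> 18
v6: WRITE a=0  (a history now [(2, 28), (6, 0)])
READ e @v6: history=[(4, 18)] -> pick v4 -> 18
READ d @v2: history=[(1, 0)] -> pick v1 -> 0
READ b @v1: history=[(3, 5)] -> no version <= 1 -> NONE
READ d @v1: history=[(1, 0)] -> pick v1 -> 0
v7: WRITE c=2  (c history now [(5, 20), (7, 2)])
v8: WRITE e=25  (e history now [(4, 18), (8, 25)])
v9: WRITE b=1  (b history now [(3, 5), (9, 1)])
v10: WRITE a=22  (a history now [(2, 28), (6, 0), (10, 22)])
v11: WRITE c=14  (c history now [(5, 20), (7, 2), (11, 14)])
READ b @v3: history=[(3, 5), (9, 1)] -> pick v3 -> 5
READ d @v4: history=[(1, 0)] -> pick v1 -> 0
READ a @v4: history=[(2, 28), (6, 0), (10, 22)] -> pick v2 -> 28
READ d @v1: history=[(1, 0)] -> pick v1 -> 0
v12: WRITE b=9  (b history now [(3, 5), (9, 1), (12, 9)])
v13: WRITE a=0  (a history now [(2, 28), (6, 0), (10, 22), (13, 0)])
READ a @v2: history=[(2, 28), (6, 0), (10, 22), (13, 0)] -> pick v2 -> 28
v14: WRITE b=22  (b history now [(3, 5), (9, 1), (12, 9), (14, 22)])
v15: WRITE a=10  (a history now [(2, 28), (6, 0), (10, 22), (13, 0), (15, 10)])
Read results in order: ['NONE', '28', '18', '18', '0', 'NONE', '0', '5', '0', '28', '0', '28']
NONE count = 2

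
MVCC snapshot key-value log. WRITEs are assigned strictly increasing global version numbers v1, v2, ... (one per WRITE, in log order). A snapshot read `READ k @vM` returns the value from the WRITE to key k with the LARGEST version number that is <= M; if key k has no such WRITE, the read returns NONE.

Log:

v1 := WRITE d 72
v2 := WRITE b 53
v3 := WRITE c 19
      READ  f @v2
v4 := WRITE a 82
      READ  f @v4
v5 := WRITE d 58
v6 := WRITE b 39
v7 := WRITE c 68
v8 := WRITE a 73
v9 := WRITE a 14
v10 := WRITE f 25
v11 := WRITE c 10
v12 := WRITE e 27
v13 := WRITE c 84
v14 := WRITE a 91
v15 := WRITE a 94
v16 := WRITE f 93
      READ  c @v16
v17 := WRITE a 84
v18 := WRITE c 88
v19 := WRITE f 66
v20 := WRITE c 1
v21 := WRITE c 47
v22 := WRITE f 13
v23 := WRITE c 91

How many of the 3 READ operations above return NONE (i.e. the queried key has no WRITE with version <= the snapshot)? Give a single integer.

Answer: 2

Derivation:
v1: WRITE d=72  (d history now [(1, 72)])
v2: WRITE b=53  (b history now [(2, 53)])
v3: WRITE c=19  (c history now [(3, 19)])
READ f @v2: history=[] -> no version <= 2 -> NONE
v4: WRITE a=82  (a history now [(4, 82)])
READ f @v4: history=[] -> no version <= 4 -> NONE
v5: WRITE d=58  (d history now [(1, 72), (5, 58)])
v6: WRITE b=39  (b history now [(2, 53), (6, 39)])
v7: WRITE c=68  (c history now [(3, 19), (7, 68)])
v8: WRITE a=73  (a history now [(4, 82), (8, 73)])
v9: WRITE a=14  (a history now [(4, 82), (8, 73), (9, 14)])
v10: WRITE f=25  (f history now [(10, 25)])
v11: WRITE c=10  (c history now [(3, 19), (7, 68), (11, 10)])
v12: WRITE e=27  (e history now [(12, 27)])
v13: WRITE c=84  (c history now [(3, 19), (7, 68), (11, 10), (13, 84)])
v14: WRITE a=91  (a history now [(4, 82), (8, 73), (9, 14), (14, 91)])
v15: WRITE a=94  (a history now [(4, 82), (8, 73), (9, 14), (14, 91), (15, 94)])
v16: WRITE f=93  (f history now [(10, 25), (16, 93)])
READ c @v16: history=[(3, 19), (7, 68), (11, 10), (13, 84)] -> pick v13 -> 84
v17: WRITE a=84  (a history now [(4, 82), (8, 73), (9, 14), (14, 91), (15, 94), (17, 84)])
v18: WRITE c=88  (c history now [(3, 19), (7, 68), (11, 10), (13, 84), (18, 88)])
v19: WRITE f=66  (f history now [(10, 25), (16, 93), (19, 66)])
v20: WRITE c=1  (c history now [(3, 19), (7, 68), (11, 10), (13, 84), (18, 88), (20, 1)])
v21: WRITE c=47  (c history now [(3, 19), (7, 68), (11, 10), (13, 84), (18, 88), (20, 1), (21, 47)])
v22: WRITE f=13  (f history now [(10, 25), (16, 93), (19, 66), (22, 13)])
v23: WRITE c=91  (c history now [(3, 19), (7, 68), (11, 10), (13, 84), (18, 88), (20, 1), (21, 47), (23, 91)])
Read results in order: ['NONE', 'NONE', '84']
NONE count = 2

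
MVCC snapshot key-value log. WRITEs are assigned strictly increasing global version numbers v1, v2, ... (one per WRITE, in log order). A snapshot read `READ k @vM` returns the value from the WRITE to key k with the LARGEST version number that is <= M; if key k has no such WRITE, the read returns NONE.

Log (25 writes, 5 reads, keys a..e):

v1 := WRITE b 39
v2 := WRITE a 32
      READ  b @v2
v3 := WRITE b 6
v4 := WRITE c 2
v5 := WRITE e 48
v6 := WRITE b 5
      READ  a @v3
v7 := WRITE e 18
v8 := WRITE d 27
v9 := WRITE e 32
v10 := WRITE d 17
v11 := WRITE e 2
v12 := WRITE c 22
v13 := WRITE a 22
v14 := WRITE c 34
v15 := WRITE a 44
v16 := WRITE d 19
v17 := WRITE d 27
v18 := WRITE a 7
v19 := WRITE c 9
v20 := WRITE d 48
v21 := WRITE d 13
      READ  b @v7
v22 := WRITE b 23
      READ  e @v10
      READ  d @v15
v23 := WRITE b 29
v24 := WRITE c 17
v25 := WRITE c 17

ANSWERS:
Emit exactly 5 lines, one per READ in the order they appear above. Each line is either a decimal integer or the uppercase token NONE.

Answer: 39
32
5
32
17

Derivation:
v1: WRITE b=39  (b history now [(1, 39)])
v2: WRITE a=32  (a history now [(2, 32)])
READ b @v2: history=[(1, 39)] -> pick v1 -> 39
v3: WRITE b=6  (b history now [(1, 39), (3, 6)])
v4: WRITE c=2  (c history now [(4, 2)])
v5: WRITE e=48  (e history now [(5, 48)])
v6: WRITE b=5  (b history now [(1, 39), (3, 6), (6, 5)])
READ a @v3: history=[(2, 32)] -> pick v2 -> 32
v7: WRITE e=18  (e history now [(5, 48), (7, 18)])
v8: WRITE d=27  (d history now [(8, 27)])
v9: WRITE e=32  (e history now [(5, 48), (7, 18), (9, 32)])
v10: WRITE d=17  (d history now [(8, 27), (10, 17)])
v11: WRITE e=2  (e history now [(5, 48), (7, 18), (9, 32), (11, 2)])
v12: WRITE c=22  (c history now [(4, 2), (12, 22)])
v13: WRITE a=22  (a history now [(2, 32), (13, 22)])
v14: WRITE c=34  (c history now [(4, 2), (12, 22), (14, 34)])
v15: WRITE a=44  (a history now [(2, 32), (13, 22), (15, 44)])
v16: WRITE d=19  (d history now [(8, 27), (10, 17), (16, 19)])
v17: WRITE d=27  (d history now [(8, 27), (10, 17), (16, 19), (17, 27)])
v18: WRITE a=7  (a history now [(2, 32), (13, 22), (15, 44), (18, 7)])
v19: WRITE c=9  (c history now [(4, 2), (12, 22), (14, 34), (19, 9)])
v20: WRITE d=48  (d history now [(8, 27), (10, 17), (16, 19), (17, 27), (20, 48)])
v21: WRITE d=13  (d history now [(8, 27), (10, 17), (16, 19), (17, 27), (20, 48), (21, 13)])
READ b @v7: history=[(1, 39), (3, 6), (6, 5)] -> pick v6 -> 5
v22: WRITE b=23  (b history now [(1, 39), (3, 6), (6, 5), (22, 23)])
READ e @v10: history=[(5, 48), (7, 18), (9, 32), (11, 2)] -> pick v9 -> 32
READ d @v15: history=[(8, 27), (10, 17), (16, 19), (17, 27), (20, 48), (21, 13)] -> pick v10 -> 17
v23: WRITE b=29  (b history now [(1, 39), (3, 6), (6, 5), (22, 23), (23, 29)])
v24: WRITE c=17  (c history now [(4, 2), (12, 22), (14, 34), (19, 9), (24, 17)])
v25: WRITE c=17  (c history now [(4, 2), (12, 22), (14, 34), (19, 9), (24, 17), (25, 17)])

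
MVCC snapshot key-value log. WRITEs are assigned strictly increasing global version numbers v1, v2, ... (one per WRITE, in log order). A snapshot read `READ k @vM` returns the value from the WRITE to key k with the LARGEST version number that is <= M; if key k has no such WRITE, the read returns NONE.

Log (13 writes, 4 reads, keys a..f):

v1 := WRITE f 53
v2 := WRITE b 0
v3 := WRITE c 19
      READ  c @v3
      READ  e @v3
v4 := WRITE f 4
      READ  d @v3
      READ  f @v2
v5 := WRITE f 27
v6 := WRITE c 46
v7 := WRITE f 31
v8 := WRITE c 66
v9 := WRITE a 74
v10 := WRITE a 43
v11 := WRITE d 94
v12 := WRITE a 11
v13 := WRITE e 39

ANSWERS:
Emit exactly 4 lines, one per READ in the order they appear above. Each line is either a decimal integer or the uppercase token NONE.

Answer: 19
NONE
NONE
53

Derivation:
v1: WRITE f=53  (f history now [(1, 53)])
v2: WRITE b=0  (b history now [(2, 0)])
v3: WRITE c=19  (c history now [(3, 19)])
READ c @v3: history=[(3, 19)] -> pick v3 -> 19
READ e @v3: history=[] -> no version <= 3 -> NONE
v4: WRITE f=4  (f history now [(1, 53), (4, 4)])
READ d @v3: history=[] -> no version <= 3 -> NONE
READ f @v2: history=[(1, 53), (4, 4)] -> pick v1 -> 53
v5: WRITE f=27  (f history now [(1, 53), (4, 4), (5, 27)])
v6: WRITE c=46  (c history now [(3, 19), (6, 46)])
v7: WRITE f=31  (f history now [(1, 53), (4, 4), (5, 27), (7, 31)])
v8: WRITE c=66  (c history now [(3, 19), (6, 46), (8, 66)])
v9: WRITE a=74  (a history now [(9, 74)])
v10: WRITE a=43  (a history now [(9, 74), (10, 43)])
v11: WRITE d=94  (d history now [(11, 94)])
v12: WRITE a=11  (a history now [(9, 74), (10, 43), (12, 11)])
v13: WRITE e=39  (e history now [(13, 39)])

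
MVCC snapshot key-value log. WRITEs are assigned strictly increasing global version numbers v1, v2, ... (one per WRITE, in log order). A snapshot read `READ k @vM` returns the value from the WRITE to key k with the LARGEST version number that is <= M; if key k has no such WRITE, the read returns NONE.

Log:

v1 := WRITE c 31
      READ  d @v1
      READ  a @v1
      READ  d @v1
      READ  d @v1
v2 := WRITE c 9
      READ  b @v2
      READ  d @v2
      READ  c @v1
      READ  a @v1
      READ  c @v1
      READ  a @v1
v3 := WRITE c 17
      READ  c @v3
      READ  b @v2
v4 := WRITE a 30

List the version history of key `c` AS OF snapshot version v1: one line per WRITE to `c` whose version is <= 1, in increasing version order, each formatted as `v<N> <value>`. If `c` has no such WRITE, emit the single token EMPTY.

Scan writes for key=c with version <= 1:
  v1 WRITE c 31 -> keep
  v2 WRITE c 9 -> drop (> snap)
  v3 WRITE c 17 -> drop (> snap)
  v4 WRITE a 30 -> skip
Collected: [(1, 31)]

Answer: v1 31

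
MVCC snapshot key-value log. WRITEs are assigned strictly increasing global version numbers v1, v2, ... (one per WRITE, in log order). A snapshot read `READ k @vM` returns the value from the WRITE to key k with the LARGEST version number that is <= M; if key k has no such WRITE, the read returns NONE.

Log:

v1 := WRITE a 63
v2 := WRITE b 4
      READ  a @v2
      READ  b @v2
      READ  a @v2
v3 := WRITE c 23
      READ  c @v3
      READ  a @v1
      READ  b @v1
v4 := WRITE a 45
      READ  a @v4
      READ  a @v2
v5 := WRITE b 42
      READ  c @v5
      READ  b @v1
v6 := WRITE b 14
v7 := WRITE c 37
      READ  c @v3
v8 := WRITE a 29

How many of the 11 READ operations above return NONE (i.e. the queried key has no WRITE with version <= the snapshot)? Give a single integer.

v1: WRITE a=63  (a history now [(1, 63)])
v2: WRITE b=4  (b history now [(2, 4)])
READ a @v2: history=[(1, 63)] -> pick v1 -> 63
READ b @v2: history=[(2, 4)] -> pick v2 -> 4
READ a @v2: history=[(1, 63)] -> pick v1 -> 63
v3: WRITE c=23  (c history now [(3, 23)])
READ c @v3: history=[(3, 23)] -> pick v3 -> 23
READ a @v1: history=[(1, 63)] -> pick v1 -> 63
READ b @v1: history=[(2, 4)] -> no version <= 1 -> NONE
v4: WRITE a=45  (a history now [(1, 63), (4, 45)])
READ a @v4: history=[(1, 63), (4, 45)] -> pick v4 -> 45
READ a @v2: history=[(1, 63), (4, 45)] -> pick v1 -> 63
v5: WRITE b=42  (b history now [(2, 4), (5, 42)])
READ c @v5: history=[(3, 23)] -> pick v3 -> 23
READ b @v1: history=[(2, 4), (5, 42)] -> no version <= 1 -> NONE
v6: WRITE b=14  (b history now [(2, 4), (5, 42), (6, 14)])
v7: WRITE c=37  (c history now [(3, 23), (7, 37)])
READ c @v3: history=[(3, 23), (7, 37)] -> pick v3 -> 23
v8: WRITE a=29  (a history now [(1, 63), (4, 45), (8, 29)])
Read results in order: ['63', '4', '63', '23', '63', 'NONE', '45', '63', '23', 'NONE', '23']
NONE count = 2

Answer: 2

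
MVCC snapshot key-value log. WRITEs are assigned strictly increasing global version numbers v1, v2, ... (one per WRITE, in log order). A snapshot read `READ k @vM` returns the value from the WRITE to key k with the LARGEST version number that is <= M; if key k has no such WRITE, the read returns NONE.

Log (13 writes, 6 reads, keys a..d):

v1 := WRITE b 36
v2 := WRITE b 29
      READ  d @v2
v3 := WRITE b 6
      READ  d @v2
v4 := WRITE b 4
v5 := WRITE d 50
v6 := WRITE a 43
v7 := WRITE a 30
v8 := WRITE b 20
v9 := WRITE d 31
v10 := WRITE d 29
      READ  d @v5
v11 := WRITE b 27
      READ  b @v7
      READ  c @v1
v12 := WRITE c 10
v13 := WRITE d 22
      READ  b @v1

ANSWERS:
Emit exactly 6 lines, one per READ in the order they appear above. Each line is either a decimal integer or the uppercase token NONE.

v1: WRITE b=36  (b history now [(1, 36)])
v2: WRITE b=29  (b history now [(1, 36), (2, 29)])
READ d @v2: history=[] -> no version <= 2 -> NONE
v3: WRITE b=6  (b history now [(1, 36), (2, 29), (3, 6)])
READ d @v2: history=[] -> no version <= 2 -> NONE
v4: WRITE b=4  (b history now [(1, 36), (2, 29), (3, 6), (4, 4)])
v5: WRITE d=50  (d history now [(5, 50)])
v6: WRITE a=43  (a history now [(6, 43)])
v7: WRITE a=30  (a history now [(6, 43), (7, 30)])
v8: WRITE b=20  (b history now [(1, 36), (2, 29), (3, 6), (4, 4), (8, 20)])
v9: WRITE d=31  (d history now [(5, 50), (9, 31)])
v10: WRITE d=29  (d history now [(5, 50), (9, 31), (10, 29)])
READ d @v5: history=[(5, 50), (9, 31), (10, 29)] -> pick v5 -> 50
v11: WRITE b=27  (b history now [(1, 36), (2, 29), (3, 6), (4, 4), (8, 20), (11, 27)])
READ b @v7: history=[(1, 36), (2, 29), (3, 6), (4, 4), (8, 20), (11, 27)] -> pick v4 -> 4
READ c @v1: history=[] -> no version <= 1 -> NONE
v12: WRITE c=10  (c history now [(12, 10)])
v13: WRITE d=22  (d history now [(5, 50), (9, 31), (10, 29), (13, 22)])
READ b @v1: history=[(1, 36), (2, 29), (3, 6), (4, 4), (8, 20), (11, 27)] -> pick v1 -> 36

Answer: NONE
NONE
50
4
NONE
36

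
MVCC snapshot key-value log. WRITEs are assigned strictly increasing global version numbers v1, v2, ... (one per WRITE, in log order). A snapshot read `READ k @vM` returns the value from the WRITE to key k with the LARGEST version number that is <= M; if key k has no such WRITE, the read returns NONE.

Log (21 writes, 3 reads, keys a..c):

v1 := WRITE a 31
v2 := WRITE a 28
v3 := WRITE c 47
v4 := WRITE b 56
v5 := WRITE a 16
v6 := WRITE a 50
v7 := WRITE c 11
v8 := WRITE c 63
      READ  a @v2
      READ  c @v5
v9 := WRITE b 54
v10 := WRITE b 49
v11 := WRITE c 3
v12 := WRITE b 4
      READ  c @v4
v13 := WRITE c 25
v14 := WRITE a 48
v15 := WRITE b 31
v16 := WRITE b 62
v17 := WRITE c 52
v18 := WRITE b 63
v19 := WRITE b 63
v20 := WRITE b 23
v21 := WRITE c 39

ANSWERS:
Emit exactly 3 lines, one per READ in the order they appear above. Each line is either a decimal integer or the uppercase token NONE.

v1: WRITE a=31  (a history now [(1, 31)])
v2: WRITE a=28  (a history now [(1, 31), (2, 28)])
v3: WRITE c=47  (c history now [(3, 47)])
v4: WRITE b=56  (b history now [(4, 56)])
v5: WRITE a=16  (a history now [(1, 31), (2, 28), (5, 16)])
v6: WRITE a=50  (a history now [(1, 31), (2, 28), (5, 16), (6, 50)])
v7: WRITE c=11  (c history now [(3, 47), (7, 11)])
v8: WRITE c=63  (c history now [(3, 47), (7, 11), (8, 63)])
READ a @v2: history=[(1, 31), (2, 28), (5, 16), (6, 50)] -> pick v2 -> 28
READ c @v5: history=[(3, 47), (7, 11), (8, 63)] -> pick v3 -> 47
v9: WRITE b=54  (b history now [(4, 56), (9, 54)])
v10: WRITE b=49  (b history now [(4, 56), (9, 54), (10, 49)])
v11: WRITE c=3  (c history now [(3, 47), (7, 11), (8, 63), (11, 3)])
v12: WRITE b=4  (b history now [(4, 56), (9, 54), (10, 49), (12, 4)])
READ c @v4: history=[(3, 47), (7, 11), (8, 63), (11, 3)] -> pick v3 -> 47
v13: WRITE c=25  (c history now [(3, 47), (7, 11), (8, 63), (11, 3), (13, 25)])
v14: WRITE a=48  (a history now [(1, 31), (2, 28), (5, 16), (6, 50), (14, 48)])
v15: WRITE b=31  (b history now [(4, 56), (9, 54), (10, 49), (12, 4), (15, 31)])
v16: WRITE b=62  (b history now [(4, 56), (9, 54), (10, 49), (12, 4), (15, 31), (16, 62)])
v17: WRITE c=52  (c history now [(3, 47), (7, 11), (8, 63), (11, 3), (13, 25), (17, 52)])
v18: WRITE b=63  (b history now [(4, 56), (9, 54), (10, 49), (12, 4), (15, 31), (16, 62), (18, 63)])
v19: WRITE b=63  (b history now [(4, 56), (9, 54), (10, 49), (12, 4), (15, 31), (16, 62), (18, 63), (19, 63)])
v20: WRITE b=23  (b history now [(4, 56), (9, 54), (10, 49), (12, 4), (15, 31), (16, 62), (18, 63), (19, 63), (20, 23)])
v21: WRITE c=39  (c history now [(3, 47), (7, 11), (8, 63), (11, 3), (13, 25), (17, 52), (21, 39)])

Answer: 28
47
47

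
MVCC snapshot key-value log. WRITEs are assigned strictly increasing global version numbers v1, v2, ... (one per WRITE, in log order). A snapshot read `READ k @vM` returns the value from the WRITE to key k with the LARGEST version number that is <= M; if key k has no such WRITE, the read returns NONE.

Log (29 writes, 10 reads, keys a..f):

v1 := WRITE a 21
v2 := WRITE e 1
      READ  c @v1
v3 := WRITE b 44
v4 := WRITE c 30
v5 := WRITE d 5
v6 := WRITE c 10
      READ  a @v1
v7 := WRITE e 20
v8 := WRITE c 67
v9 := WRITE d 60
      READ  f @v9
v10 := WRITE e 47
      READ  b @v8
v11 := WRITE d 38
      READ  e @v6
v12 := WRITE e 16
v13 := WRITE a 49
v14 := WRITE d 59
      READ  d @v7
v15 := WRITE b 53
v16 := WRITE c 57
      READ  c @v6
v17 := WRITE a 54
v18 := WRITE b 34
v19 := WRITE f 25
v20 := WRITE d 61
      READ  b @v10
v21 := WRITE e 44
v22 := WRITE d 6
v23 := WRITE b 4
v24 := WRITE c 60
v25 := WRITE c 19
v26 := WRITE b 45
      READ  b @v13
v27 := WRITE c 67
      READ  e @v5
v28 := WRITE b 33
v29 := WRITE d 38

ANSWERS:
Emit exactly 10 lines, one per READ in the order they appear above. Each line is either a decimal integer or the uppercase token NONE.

v1: WRITE a=21  (a history now [(1, 21)])
v2: WRITE e=1  (e history now [(2, 1)])
READ c @v1: history=[] -> no version <= 1 -> NONE
v3: WRITE b=44  (b history now [(3, 44)])
v4: WRITE c=30  (c history now [(4, 30)])
v5: WRITE d=5  (d history now [(5, 5)])
v6: WRITE c=10  (c history now [(4, 30), (6, 10)])
READ a @v1: history=[(1, 21)] -> pick v1 -> 21
v7: WRITE e=20  (e history now [(2, 1), (7, 20)])
v8: WRITE c=67  (c history now [(4, 30), (6, 10), (8, 67)])
v9: WRITE d=60  (d history now [(5, 5), (9, 60)])
READ f @v9: history=[] -> no version <= 9 -> NONE
v10: WRITE e=47  (e history now [(2, 1), (7, 20), (10, 47)])
READ b @v8: history=[(3, 44)] -> pick v3 -> 44
v11: WRITE d=38  (d history now [(5, 5), (9, 60), (11, 38)])
READ e @v6: history=[(2, 1), (7, 20), (10, 47)] -> pick v2 -> 1
v12: WRITE e=16  (e history now [(2, 1), (7, 20), (10, 47), (12, 16)])
v13: WRITE a=49  (a history now [(1, 21), (13, 49)])
v14: WRITE d=59  (d history now [(5, 5), (9, 60), (11, 38), (14, 59)])
READ d @v7: history=[(5, 5), (9, 60), (11, 38), (14, 59)] -> pick v5 -> 5
v15: WRITE b=53  (b history now [(3, 44), (15, 53)])
v16: WRITE c=57  (c history now [(4, 30), (6, 10), (8, 67), (16, 57)])
READ c @v6: history=[(4, 30), (6, 10), (8, 67), (16, 57)] -> pick v6 -> 10
v17: WRITE a=54  (a history now [(1, 21), (13, 49), (17, 54)])
v18: WRITE b=34  (b history now [(3, 44), (15, 53), (18, 34)])
v19: WRITE f=25  (f history now [(19, 25)])
v20: WRITE d=61  (d history now [(5, 5), (9, 60), (11, 38), (14, 59), (20, 61)])
READ b @v10: history=[(3, 44), (15, 53), (18, 34)] -> pick v3 -> 44
v21: WRITE e=44  (e history now [(2, 1), (7, 20), (10, 47), (12, 16), (21, 44)])
v22: WRITE d=6  (d history now [(5, 5), (9, 60), (11, 38), (14, 59), (20, 61), (22, 6)])
v23: WRITE b=4  (b history now [(3, 44), (15, 53), (18, 34), (23, 4)])
v24: WRITE c=60  (c history now [(4, 30), (6, 10), (8, 67), (16, 57), (24, 60)])
v25: WRITE c=19  (c history now [(4, 30), (6, 10), (8, 67), (16, 57), (24, 60), (25, 19)])
v26: WRITE b=45  (b history now [(3, 44), (15, 53), (18, 34), (23, 4), (26, 45)])
READ b @v13: history=[(3, 44), (15, 53), (18, 34), (23, 4), (26, 45)] -> pick v3 -> 44
v27: WRITE c=67  (c history now [(4, 30), (6, 10), (8, 67), (16, 57), (24, 60), (25, 19), (27, 67)])
READ e @v5: history=[(2, 1), (7, 20), (10, 47), (12, 16), (21, 44)] -> pick v2 -> 1
v28: WRITE b=33  (b history now [(3, 44), (15, 53), (18, 34), (23, 4), (26, 45), (28, 33)])
v29: WRITE d=38  (d history now [(5, 5), (9, 60), (11, 38), (14, 59), (20, 61), (22, 6), (29, 38)])

Answer: NONE
21
NONE
44
1
5
10
44
44
1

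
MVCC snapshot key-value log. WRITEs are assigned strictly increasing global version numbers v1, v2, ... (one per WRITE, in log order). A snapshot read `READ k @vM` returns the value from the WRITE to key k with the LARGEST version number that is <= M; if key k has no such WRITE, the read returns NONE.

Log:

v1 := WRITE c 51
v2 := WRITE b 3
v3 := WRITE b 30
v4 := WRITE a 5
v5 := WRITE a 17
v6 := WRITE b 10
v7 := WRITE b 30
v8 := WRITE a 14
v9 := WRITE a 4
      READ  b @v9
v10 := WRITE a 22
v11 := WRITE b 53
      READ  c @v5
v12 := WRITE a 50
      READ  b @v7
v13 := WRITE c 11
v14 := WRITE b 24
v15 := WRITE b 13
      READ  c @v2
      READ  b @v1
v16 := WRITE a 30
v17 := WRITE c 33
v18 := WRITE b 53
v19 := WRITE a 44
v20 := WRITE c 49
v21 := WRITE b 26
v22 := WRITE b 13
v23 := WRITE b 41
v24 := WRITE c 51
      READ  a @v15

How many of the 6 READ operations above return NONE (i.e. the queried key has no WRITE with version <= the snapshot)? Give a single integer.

v1: WRITE c=51  (c history now [(1, 51)])
v2: WRITE b=3  (b history now [(2, 3)])
v3: WRITE b=30  (b history now [(2, 3), (3, 30)])
v4: WRITE a=5  (a history now [(4, 5)])
v5: WRITE a=17  (a history now [(4, 5), (5, 17)])
v6: WRITE b=10  (b history now [(2, 3), (3, 30), (6, 10)])
v7: WRITE b=30  (b history now [(2, 3), (3, 30), (6, 10), (7, 30)])
v8: WRITE a=14  (a history now [(4, 5), (5, 17), (8, 14)])
v9: WRITE a=4  (a history now [(4, 5), (5, 17), (8, 14), (9, 4)])
READ b @v9: history=[(2, 3), (3, 30), (6, 10), (7, 30)] -> pick v7 -> 30
v10: WRITE a=22  (a history now [(4, 5), (5, 17), (8, 14), (9, 4), (10, 22)])
v11: WRITE b=53  (b history now [(2, 3), (3, 30), (6, 10), (7, 30), (11, 53)])
READ c @v5: history=[(1, 51)] -> pick v1 -> 51
v12: WRITE a=50  (a history now [(4, 5), (5, 17), (8, 14), (9, 4), (10, 22), (12, 50)])
READ b @v7: history=[(2, 3), (3, 30), (6, 10), (7, 30), (11, 53)] -> pick v7 -> 30
v13: WRITE c=11  (c history now [(1, 51), (13, 11)])
v14: WRITE b=24  (b history now [(2, 3), (3, 30), (6, 10), (7, 30), (11, 53), (14, 24)])
v15: WRITE b=13  (b history now [(2, 3), (3, 30), (6, 10), (7, 30), (11, 53), (14, 24), (15, 13)])
READ c @v2: history=[(1, 51), (13, 11)] -> pick v1 -> 51
READ b @v1: history=[(2, 3), (3, 30), (6, 10), (7, 30), (11, 53), (14, 24), (15, 13)] -> no version <= 1 -> NONE
v16: WRITE a=30  (a history now [(4, 5), (5, 17), (8, 14), (9, 4), (10, 22), (12, 50), (16, 30)])
v17: WRITE c=33  (c history now [(1, 51), (13, 11), (17, 33)])
v18: WRITE b=53  (b history now [(2, 3), (3, 30), (6, 10), (7, 30), (11, 53), (14, 24), (15, 13), (18, 53)])
v19: WRITE a=44  (a history now [(4, 5), (5, 17), (8, 14), (9, 4), (10, 22), (12, 50), (16, 30), (19, 44)])
v20: WRITE c=49  (c history now [(1, 51), (13, 11), (17, 33), (20, 49)])
v21: WRITE b=26  (b history now [(2, 3), (3, 30), (6, 10), (7, 30), (11, 53), (14, 24), (15, 13), (18, 53), (21, 26)])
v22: WRITE b=13  (b history now [(2, 3), (3, 30), (6, 10), (7, 30), (11, 53), (14, 24), (15, 13), (18, 53), (21, 26), (22, 13)])
v23: WRITE b=41  (b history now [(2, 3), (3, 30), (6, 10), (7, 30), (11, 53), (14, 24), (15, 13), (18, 53), (21, 26), (22, 13), (23, 41)])
v24: WRITE c=51  (c history now [(1, 51), (13, 11), (17, 33), (20, 49), (24, 51)])
READ a @v15: history=[(4, 5), (5, 17), (8, 14), (9, 4), (10, 22), (12, 50), (16, 30), (19, 44)] -> pick v12 -> 50
Read results in order: ['30', '51', '30', '51', 'NONE', '50']
NONE count = 1

Answer: 1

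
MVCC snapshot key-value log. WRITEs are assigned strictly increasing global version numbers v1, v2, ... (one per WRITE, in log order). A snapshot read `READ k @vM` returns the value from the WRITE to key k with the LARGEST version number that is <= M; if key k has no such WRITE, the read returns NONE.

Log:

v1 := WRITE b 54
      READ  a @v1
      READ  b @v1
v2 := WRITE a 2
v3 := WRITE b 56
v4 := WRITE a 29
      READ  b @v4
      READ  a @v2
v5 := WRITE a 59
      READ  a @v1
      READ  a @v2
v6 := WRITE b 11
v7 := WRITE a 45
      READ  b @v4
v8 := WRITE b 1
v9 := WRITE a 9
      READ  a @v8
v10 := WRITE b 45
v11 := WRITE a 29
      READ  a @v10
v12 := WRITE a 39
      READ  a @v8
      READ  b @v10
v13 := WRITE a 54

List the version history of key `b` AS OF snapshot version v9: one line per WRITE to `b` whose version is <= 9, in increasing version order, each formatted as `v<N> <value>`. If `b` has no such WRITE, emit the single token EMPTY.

Scan writes for key=b with version <= 9:
  v1 WRITE b 54 -> keep
  v2 WRITE a 2 -> skip
  v3 WRITE b 56 -> keep
  v4 WRITE a 29 -> skip
  v5 WRITE a 59 -> skip
  v6 WRITE b 11 -> keep
  v7 WRITE a 45 -> skip
  v8 WRITE b 1 -> keep
  v9 WRITE a 9 -> skip
  v10 WRITE b 45 -> drop (> snap)
  v11 WRITE a 29 -> skip
  v12 WRITE a 39 -> skip
  v13 WRITE a 54 -> skip
Collected: [(1, 54), (3, 56), (6, 11), (8, 1)]

Answer: v1 54
v3 56
v6 11
v8 1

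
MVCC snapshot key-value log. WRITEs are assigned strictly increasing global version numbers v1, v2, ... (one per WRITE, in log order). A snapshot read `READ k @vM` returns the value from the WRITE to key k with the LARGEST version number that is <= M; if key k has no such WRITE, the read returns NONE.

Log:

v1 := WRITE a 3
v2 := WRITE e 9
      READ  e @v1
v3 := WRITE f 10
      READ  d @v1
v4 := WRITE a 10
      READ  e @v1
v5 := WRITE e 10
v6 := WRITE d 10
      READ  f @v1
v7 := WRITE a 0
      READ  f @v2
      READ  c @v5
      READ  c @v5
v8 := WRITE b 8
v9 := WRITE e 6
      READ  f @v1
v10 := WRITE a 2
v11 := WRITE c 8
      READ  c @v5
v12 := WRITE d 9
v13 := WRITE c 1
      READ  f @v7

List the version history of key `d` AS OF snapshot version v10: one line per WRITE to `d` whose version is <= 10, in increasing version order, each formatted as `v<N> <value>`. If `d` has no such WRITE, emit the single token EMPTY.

Scan writes for key=d with version <= 10:
  v1 WRITE a 3 -> skip
  v2 WRITE e 9 -> skip
  v3 WRITE f 10 -> skip
  v4 WRITE a 10 -> skip
  v5 WRITE e 10 -> skip
  v6 WRITE d 10 -> keep
  v7 WRITE a 0 -> skip
  v8 WRITE b 8 -> skip
  v9 WRITE e 6 -> skip
  v10 WRITE a 2 -> skip
  v11 WRITE c 8 -> skip
  v12 WRITE d 9 -> drop (> snap)
  v13 WRITE c 1 -> skip
Collected: [(6, 10)]

Answer: v6 10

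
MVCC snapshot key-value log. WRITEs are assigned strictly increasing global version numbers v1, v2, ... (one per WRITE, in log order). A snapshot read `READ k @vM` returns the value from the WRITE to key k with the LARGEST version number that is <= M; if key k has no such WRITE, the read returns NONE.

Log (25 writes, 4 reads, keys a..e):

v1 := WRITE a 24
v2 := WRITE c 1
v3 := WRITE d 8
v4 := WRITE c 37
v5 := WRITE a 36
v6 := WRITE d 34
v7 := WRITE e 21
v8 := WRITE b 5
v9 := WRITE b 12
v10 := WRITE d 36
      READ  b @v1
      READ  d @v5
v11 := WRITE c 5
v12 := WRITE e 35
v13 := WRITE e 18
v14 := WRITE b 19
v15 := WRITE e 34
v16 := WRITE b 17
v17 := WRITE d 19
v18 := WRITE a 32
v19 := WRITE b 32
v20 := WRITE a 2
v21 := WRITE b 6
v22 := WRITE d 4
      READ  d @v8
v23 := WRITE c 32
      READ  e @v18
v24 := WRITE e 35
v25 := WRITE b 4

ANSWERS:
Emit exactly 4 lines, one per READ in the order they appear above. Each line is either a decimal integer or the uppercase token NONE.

v1: WRITE a=24  (a history now [(1, 24)])
v2: WRITE c=1  (c history now [(2, 1)])
v3: WRITE d=8  (d history now [(3, 8)])
v4: WRITE c=37  (c history now [(2, 1), (4, 37)])
v5: WRITE a=36  (a history now [(1, 24), (5, 36)])
v6: WRITE d=34  (d history now [(3, 8), (6, 34)])
v7: WRITE e=21  (e history now [(7, 21)])
v8: WRITE b=5  (b history now [(8, 5)])
v9: WRITE b=12  (b history now [(8, 5), (9, 12)])
v10: WRITE d=36  (d history now [(3, 8), (6, 34), (10, 36)])
READ b @v1: history=[(8, 5), (9, 12)] -> no version <= 1 -> NONE
READ d @v5: history=[(3, 8), (6, 34), (10, 36)] -> pick v3 -> 8
v11: WRITE c=5  (c history now [(2, 1), (4, 37), (11, 5)])
v12: WRITE e=35  (e history now [(7, 21), (12, 35)])
v13: WRITE e=18  (e history now [(7, 21), (12, 35), (13, 18)])
v14: WRITE b=19  (b history now [(8, 5), (9, 12), (14, 19)])
v15: WRITE e=34  (e history now [(7, 21), (12, 35), (13, 18), (15, 34)])
v16: WRITE b=17  (b history now [(8, 5), (9, 12), (14, 19), (16, 17)])
v17: WRITE d=19  (d history now [(3, 8), (6, 34), (10, 36), (17, 19)])
v18: WRITE a=32  (a history now [(1, 24), (5, 36), (18, 32)])
v19: WRITE b=32  (b history now [(8, 5), (9, 12), (14, 19), (16, 17), (19, 32)])
v20: WRITE a=2  (a history now [(1, 24), (5, 36), (18, 32), (20, 2)])
v21: WRITE b=6  (b history now [(8, 5), (9, 12), (14, 19), (16, 17), (19, 32), (21, 6)])
v22: WRITE d=4  (d history now [(3, 8), (6, 34), (10, 36), (17, 19), (22, 4)])
READ d @v8: history=[(3, 8), (6, 34), (10, 36), (17, 19), (22, 4)] -> pick v6 -> 34
v23: WRITE c=32  (c history now [(2, 1), (4, 37), (11, 5), (23, 32)])
READ e @v18: history=[(7, 21), (12, 35), (13, 18), (15, 34)] -> pick v15 -> 34
v24: WRITE e=35  (e history now [(7, 21), (12, 35), (13, 18), (15, 34), (24, 35)])
v25: WRITE b=4  (b history now [(8, 5), (9, 12), (14, 19), (16, 17), (19, 32), (21, 6), (25, 4)])

Answer: NONE
8
34
34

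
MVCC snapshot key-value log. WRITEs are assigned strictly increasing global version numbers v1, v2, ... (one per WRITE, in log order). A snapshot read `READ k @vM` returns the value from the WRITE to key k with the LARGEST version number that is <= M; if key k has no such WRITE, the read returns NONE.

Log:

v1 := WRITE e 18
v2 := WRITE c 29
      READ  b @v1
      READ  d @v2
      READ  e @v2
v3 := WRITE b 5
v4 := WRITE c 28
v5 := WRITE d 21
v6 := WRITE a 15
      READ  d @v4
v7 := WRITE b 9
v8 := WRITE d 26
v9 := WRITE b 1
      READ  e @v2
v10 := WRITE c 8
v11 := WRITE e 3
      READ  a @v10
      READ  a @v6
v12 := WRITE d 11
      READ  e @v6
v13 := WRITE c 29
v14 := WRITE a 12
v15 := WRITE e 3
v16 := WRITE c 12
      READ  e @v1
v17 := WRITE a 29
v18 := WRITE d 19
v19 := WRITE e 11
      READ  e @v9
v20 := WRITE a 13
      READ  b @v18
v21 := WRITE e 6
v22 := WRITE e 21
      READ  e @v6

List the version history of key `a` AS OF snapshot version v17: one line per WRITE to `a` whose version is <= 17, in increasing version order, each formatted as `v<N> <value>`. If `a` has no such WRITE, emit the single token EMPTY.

Answer: v6 15
v14 12
v17 29

Derivation:
Scan writes for key=a with version <= 17:
  v1 WRITE e 18 -> skip
  v2 WRITE c 29 -> skip
  v3 WRITE b 5 -> skip
  v4 WRITE c 28 -> skip
  v5 WRITE d 21 -> skip
  v6 WRITE a 15 -> keep
  v7 WRITE b 9 -> skip
  v8 WRITE d 26 -> skip
  v9 WRITE b 1 -> skip
  v10 WRITE c 8 -> skip
  v11 WRITE e 3 -> skip
  v12 WRITE d 11 -> skip
  v13 WRITE c 29 -> skip
  v14 WRITE a 12 -> keep
  v15 WRITE e 3 -> skip
  v16 WRITE c 12 -> skip
  v17 WRITE a 29 -> keep
  v18 WRITE d 19 -> skip
  v19 WRITE e 11 -> skip
  v20 WRITE a 13 -> drop (> snap)
  v21 WRITE e 6 -> skip
  v22 WRITE e 21 -> skip
Collected: [(6, 15), (14, 12), (17, 29)]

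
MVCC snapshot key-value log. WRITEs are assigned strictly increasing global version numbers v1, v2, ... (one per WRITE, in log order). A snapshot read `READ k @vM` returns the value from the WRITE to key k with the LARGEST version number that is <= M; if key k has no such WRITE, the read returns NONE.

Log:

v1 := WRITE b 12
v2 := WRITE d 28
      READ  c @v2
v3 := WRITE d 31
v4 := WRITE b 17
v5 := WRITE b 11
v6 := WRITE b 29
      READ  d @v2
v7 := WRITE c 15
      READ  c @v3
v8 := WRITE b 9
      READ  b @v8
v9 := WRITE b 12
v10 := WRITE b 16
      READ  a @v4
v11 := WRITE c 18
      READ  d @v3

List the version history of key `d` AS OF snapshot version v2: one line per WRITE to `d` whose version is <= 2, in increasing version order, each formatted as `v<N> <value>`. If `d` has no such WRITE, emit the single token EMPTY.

Scan writes for key=d with version <= 2:
  v1 WRITE b 12 -> skip
  v2 WRITE d 28 -> keep
  v3 WRITE d 31 -> drop (> snap)
  v4 WRITE b 17 -> skip
  v5 WRITE b 11 -> skip
  v6 WRITE b 29 -> skip
  v7 WRITE c 15 -> skip
  v8 WRITE b 9 -> skip
  v9 WRITE b 12 -> skip
  v10 WRITE b 16 -> skip
  v11 WRITE c 18 -> skip
Collected: [(2, 28)]

Answer: v2 28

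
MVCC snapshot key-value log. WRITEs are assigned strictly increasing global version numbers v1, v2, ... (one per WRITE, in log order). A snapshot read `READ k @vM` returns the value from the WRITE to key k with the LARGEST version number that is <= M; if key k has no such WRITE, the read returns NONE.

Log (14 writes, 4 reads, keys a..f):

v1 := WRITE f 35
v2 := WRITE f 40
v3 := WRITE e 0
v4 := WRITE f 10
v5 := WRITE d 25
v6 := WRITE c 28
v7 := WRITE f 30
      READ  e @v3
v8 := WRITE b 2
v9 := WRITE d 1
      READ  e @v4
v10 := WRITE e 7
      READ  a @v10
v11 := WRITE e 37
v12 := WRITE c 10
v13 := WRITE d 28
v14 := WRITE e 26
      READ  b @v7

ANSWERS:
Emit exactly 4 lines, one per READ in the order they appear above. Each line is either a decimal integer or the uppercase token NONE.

Answer: 0
0
NONE
NONE

Derivation:
v1: WRITE f=35  (f history now [(1, 35)])
v2: WRITE f=40  (f history now [(1, 35), (2, 40)])
v3: WRITE e=0  (e history now [(3, 0)])
v4: WRITE f=10  (f history now [(1, 35), (2, 40), (4, 10)])
v5: WRITE d=25  (d history now [(5, 25)])
v6: WRITE c=28  (c history now [(6, 28)])
v7: WRITE f=30  (f history now [(1, 35), (2, 40), (4, 10), (7, 30)])
READ e @v3: history=[(3, 0)] -> pick v3 -> 0
v8: WRITE b=2  (b history now [(8, 2)])
v9: WRITE d=1  (d history now [(5, 25), (9, 1)])
READ e @v4: history=[(3, 0)] -> pick v3 -> 0
v10: WRITE e=7  (e history now [(3, 0), (10, 7)])
READ a @v10: history=[] -> no version <= 10 -> NONE
v11: WRITE e=37  (e history now [(3, 0), (10, 7), (11, 37)])
v12: WRITE c=10  (c history now [(6, 28), (12, 10)])
v13: WRITE d=28  (d history now [(5, 25), (9, 1), (13, 28)])
v14: WRITE e=26  (e history now [(3, 0), (10, 7), (11, 37), (14, 26)])
READ b @v7: history=[(8, 2)] -> no version <= 7 -> NONE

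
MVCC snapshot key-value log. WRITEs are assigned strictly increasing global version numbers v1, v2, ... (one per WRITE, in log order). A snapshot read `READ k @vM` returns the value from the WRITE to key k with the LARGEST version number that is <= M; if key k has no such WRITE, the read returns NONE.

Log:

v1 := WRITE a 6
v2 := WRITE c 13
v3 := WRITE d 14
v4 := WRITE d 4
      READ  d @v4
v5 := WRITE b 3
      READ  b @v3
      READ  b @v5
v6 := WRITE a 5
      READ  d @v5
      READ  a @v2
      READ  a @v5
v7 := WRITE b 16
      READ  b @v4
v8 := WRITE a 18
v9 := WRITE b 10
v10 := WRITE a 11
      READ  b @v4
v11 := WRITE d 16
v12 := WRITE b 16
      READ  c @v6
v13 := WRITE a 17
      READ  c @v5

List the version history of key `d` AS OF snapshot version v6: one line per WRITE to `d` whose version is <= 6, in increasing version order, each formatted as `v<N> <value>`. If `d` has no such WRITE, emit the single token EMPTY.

Answer: v3 14
v4 4

Derivation:
Scan writes for key=d with version <= 6:
  v1 WRITE a 6 -> skip
  v2 WRITE c 13 -> skip
  v3 WRITE d 14 -> keep
  v4 WRITE d 4 -> keep
  v5 WRITE b 3 -> skip
  v6 WRITE a 5 -> skip
  v7 WRITE b 16 -> skip
  v8 WRITE a 18 -> skip
  v9 WRITE b 10 -> skip
  v10 WRITE a 11 -> skip
  v11 WRITE d 16 -> drop (> snap)
  v12 WRITE b 16 -> skip
  v13 WRITE a 17 -> skip
Collected: [(3, 14), (4, 4)]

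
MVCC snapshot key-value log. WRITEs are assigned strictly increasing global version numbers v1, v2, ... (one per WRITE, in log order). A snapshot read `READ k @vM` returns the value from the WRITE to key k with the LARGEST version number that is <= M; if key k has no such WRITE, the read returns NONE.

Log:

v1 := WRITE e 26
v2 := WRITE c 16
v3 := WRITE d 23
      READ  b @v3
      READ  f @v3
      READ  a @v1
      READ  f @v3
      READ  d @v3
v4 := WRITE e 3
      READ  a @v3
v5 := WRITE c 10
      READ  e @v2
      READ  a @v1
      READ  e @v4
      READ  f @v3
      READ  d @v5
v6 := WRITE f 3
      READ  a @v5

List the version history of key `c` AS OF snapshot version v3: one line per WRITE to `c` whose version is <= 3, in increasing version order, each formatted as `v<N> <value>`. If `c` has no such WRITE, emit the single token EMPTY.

Answer: v2 16

Derivation:
Scan writes for key=c with version <= 3:
  v1 WRITE e 26 -> skip
  v2 WRITE c 16 -> keep
  v3 WRITE d 23 -> skip
  v4 WRITE e 3 -> skip
  v5 WRITE c 10 -> drop (> snap)
  v6 WRITE f 3 -> skip
Collected: [(2, 16)]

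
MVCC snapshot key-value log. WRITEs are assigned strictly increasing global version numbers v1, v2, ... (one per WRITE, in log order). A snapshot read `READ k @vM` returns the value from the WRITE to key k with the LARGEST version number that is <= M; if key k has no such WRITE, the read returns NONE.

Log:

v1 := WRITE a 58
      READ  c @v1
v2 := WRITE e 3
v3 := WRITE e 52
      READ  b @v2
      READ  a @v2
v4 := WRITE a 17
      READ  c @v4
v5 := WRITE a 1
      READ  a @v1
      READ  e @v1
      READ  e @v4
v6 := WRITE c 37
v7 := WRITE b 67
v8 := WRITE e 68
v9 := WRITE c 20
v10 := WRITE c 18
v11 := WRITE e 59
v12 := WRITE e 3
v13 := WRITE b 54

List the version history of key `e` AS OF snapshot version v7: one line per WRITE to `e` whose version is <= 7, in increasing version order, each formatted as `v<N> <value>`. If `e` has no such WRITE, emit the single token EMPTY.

Scan writes for key=e with version <= 7:
  v1 WRITE a 58 -> skip
  v2 WRITE e 3 -> keep
  v3 WRITE e 52 -> keep
  v4 WRITE a 17 -> skip
  v5 WRITE a 1 -> skip
  v6 WRITE c 37 -> skip
  v7 WRITE b 67 -> skip
  v8 WRITE e 68 -> drop (> snap)
  v9 WRITE c 20 -> skip
  v10 WRITE c 18 -> skip
  v11 WRITE e 59 -> drop (> snap)
  v12 WRITE e 3 -> drop (> snap)
  v13 WRITE b 54 -> skip
Collected: [(2, 3), (3, 52)]

Answer: v2 3
v3 52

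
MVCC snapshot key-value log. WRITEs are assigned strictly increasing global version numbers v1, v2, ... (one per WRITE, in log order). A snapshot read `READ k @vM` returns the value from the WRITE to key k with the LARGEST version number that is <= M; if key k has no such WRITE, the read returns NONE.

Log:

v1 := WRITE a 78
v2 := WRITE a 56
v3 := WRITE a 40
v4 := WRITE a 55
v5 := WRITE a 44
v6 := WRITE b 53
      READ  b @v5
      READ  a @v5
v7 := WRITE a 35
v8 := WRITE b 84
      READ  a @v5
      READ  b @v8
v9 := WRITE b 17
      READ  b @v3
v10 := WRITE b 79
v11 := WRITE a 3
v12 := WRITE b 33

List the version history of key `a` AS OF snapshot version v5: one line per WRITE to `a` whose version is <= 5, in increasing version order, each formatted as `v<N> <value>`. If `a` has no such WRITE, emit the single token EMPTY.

Answer: v1 78
v2 56
v3 40
v4 55
v5 44

Derivation:
Scan writes for key=a with version <= 5:
  v1 WRITE a 78 -> keep
  v2 WRITE a 56 -> keep
  v3 WRITE a 40 -> keep
  v4 WRITE a 55 -> keep
  v5 WRITE a 44 -> keep
  v6 WRITE b 53 -> skip
  v7 WRITE a 35 -> drop (> snap)
  v8 WRITE b 84 -> skip
  v9 WRITE b 17 -> skip
  v10 WRITE b 79 -> skip
  v11 WRITE a 3 -> drop (> snap)
  v12 WRITE b 33 -> skip
Collected: [(1, 78), (2, 56), (3, 40), (4, 55), (5, 44)]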